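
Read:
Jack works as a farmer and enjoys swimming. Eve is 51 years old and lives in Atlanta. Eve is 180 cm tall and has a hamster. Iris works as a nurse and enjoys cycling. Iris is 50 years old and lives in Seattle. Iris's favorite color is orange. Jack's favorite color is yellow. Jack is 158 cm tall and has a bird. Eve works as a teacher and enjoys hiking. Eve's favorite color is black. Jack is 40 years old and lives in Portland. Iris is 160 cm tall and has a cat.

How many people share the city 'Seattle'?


Count: 1

1


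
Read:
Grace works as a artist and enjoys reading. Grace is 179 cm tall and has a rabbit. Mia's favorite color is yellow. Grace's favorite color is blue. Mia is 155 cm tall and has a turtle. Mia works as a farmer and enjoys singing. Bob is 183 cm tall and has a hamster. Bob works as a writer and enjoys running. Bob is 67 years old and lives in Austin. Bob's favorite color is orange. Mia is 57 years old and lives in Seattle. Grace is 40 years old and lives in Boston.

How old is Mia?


Mia is 57 years old

57


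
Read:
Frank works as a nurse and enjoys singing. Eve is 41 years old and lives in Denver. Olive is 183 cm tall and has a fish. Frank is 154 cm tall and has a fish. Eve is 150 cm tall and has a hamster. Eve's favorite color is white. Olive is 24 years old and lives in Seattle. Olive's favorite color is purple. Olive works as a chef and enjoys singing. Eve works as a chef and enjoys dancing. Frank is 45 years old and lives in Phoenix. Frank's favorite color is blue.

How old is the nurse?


The nurse is Frank, age 45

45


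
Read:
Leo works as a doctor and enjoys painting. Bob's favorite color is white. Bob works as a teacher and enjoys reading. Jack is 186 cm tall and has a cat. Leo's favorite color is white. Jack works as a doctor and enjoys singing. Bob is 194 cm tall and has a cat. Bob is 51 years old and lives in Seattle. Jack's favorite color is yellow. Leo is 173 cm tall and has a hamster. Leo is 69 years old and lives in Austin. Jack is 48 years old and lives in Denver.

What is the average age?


Sum=168, n=3, avg=56

56


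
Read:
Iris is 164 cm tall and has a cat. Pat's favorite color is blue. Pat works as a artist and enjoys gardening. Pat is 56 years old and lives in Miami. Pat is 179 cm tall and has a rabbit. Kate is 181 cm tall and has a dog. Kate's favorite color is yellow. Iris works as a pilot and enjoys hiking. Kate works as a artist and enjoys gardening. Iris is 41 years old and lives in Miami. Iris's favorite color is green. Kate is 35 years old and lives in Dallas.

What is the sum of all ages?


56+41+35 = 132

132


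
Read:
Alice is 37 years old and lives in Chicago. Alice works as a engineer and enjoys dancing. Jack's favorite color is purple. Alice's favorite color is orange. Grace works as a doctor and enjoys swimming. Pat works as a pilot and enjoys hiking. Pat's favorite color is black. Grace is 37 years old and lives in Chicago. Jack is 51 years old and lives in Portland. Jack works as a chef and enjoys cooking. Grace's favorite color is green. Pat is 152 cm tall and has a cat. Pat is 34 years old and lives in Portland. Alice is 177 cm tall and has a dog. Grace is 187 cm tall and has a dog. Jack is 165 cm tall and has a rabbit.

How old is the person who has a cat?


Person with cat is Pat, age 34

34


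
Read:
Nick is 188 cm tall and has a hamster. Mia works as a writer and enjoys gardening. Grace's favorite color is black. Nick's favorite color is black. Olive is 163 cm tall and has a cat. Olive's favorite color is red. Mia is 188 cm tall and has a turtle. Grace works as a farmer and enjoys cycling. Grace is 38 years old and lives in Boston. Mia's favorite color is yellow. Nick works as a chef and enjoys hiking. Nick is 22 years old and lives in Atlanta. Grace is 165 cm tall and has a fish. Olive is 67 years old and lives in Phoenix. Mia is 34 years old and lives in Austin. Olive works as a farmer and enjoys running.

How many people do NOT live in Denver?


Not in Denver: 4

4


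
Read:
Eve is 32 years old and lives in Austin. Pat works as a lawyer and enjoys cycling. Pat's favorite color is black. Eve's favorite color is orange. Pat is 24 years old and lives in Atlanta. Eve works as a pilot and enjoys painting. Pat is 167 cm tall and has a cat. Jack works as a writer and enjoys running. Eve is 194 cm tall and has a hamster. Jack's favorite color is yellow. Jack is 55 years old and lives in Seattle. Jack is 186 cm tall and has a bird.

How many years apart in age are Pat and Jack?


24 vs 55, diff = 31

31


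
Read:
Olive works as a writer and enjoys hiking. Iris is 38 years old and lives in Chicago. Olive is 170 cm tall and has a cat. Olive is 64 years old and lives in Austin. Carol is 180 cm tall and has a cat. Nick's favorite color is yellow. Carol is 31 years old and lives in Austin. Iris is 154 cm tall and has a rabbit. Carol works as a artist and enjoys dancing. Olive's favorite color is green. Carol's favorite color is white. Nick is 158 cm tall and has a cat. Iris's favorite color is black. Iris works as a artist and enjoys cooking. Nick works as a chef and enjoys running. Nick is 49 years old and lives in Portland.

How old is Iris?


Iris is 38 years old

38


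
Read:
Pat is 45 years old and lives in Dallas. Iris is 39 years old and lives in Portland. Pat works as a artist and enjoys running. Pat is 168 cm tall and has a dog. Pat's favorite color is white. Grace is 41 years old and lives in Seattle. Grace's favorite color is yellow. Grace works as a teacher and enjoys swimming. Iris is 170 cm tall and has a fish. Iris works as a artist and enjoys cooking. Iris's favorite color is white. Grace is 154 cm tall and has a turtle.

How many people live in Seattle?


Count in Seattle: 1

1


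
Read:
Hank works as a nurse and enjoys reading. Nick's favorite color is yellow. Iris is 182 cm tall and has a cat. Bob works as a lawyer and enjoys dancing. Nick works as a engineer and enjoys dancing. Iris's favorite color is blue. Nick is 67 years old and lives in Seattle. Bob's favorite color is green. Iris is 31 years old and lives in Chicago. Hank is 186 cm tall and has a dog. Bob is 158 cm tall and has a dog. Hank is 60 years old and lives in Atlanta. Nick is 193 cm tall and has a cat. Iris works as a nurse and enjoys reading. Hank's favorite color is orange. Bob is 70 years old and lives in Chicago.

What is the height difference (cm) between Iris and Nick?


|182 - 193| = 11

11


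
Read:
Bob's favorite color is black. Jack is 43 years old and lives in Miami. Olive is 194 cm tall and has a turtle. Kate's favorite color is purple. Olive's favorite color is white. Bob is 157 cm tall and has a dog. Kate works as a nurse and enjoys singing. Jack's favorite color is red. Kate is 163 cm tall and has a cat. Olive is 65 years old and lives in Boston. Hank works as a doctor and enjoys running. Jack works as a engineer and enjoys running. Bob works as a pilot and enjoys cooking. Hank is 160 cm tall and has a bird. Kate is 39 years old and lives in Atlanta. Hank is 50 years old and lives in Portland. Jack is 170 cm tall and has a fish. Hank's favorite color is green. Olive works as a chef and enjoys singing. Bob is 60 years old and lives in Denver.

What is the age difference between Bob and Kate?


|60 - 39| = 21

21


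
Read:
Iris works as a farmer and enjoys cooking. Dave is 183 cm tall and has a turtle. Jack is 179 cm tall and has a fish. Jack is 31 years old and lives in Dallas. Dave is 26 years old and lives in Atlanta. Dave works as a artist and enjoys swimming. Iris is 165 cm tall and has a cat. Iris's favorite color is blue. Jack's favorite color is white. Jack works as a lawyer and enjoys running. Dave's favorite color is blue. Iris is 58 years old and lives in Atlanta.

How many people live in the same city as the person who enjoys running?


Person with hobby running is Jack, city Dallas. Count = 1

1


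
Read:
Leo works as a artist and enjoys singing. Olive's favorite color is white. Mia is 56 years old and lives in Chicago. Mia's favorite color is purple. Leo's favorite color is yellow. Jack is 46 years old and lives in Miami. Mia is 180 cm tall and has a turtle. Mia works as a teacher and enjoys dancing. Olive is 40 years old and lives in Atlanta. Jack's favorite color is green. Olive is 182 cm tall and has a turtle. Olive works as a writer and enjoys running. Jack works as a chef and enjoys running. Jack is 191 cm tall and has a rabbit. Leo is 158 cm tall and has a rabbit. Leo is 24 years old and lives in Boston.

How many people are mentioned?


People: Leo, Jack, Olive, Mia. Count = 4

4


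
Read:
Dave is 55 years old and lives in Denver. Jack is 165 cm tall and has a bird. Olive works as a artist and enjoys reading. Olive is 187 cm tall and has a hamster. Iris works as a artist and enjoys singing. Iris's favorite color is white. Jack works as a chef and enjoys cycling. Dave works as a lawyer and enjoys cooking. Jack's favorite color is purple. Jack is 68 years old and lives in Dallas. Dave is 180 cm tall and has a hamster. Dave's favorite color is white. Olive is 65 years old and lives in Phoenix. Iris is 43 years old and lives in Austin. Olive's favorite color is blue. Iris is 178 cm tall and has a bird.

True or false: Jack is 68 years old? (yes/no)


Jack is actually 68. yes

yes


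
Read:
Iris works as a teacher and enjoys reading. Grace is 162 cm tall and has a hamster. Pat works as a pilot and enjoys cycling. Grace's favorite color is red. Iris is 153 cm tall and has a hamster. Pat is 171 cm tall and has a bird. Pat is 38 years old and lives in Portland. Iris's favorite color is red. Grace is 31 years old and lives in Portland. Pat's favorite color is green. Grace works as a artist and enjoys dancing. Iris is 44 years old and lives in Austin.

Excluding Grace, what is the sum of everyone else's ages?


Sum (excluding Grace): 82

82


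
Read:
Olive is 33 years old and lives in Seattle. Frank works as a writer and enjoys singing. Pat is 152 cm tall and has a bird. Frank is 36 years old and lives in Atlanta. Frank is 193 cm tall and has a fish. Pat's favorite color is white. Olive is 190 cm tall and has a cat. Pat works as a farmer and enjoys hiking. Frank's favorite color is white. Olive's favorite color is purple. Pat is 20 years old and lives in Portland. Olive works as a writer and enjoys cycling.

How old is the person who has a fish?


Person with fish is Frank, age 36

36


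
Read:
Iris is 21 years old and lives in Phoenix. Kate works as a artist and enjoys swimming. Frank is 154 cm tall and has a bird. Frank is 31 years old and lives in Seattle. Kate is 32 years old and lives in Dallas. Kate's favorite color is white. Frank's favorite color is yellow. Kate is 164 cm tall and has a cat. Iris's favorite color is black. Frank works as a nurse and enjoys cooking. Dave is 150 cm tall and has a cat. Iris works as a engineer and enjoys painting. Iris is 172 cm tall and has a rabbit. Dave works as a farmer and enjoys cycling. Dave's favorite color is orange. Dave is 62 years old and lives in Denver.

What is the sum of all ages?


21+32+62+31 = 146

146


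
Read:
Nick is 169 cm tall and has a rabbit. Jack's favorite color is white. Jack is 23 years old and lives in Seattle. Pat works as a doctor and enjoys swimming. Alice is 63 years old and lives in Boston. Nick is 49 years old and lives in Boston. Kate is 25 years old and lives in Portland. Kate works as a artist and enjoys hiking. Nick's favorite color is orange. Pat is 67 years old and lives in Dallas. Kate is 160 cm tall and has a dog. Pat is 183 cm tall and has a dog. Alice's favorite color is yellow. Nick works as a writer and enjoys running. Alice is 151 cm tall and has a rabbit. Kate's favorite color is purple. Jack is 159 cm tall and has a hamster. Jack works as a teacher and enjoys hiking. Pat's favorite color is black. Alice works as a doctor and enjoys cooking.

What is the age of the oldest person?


Oldest: Pat at 67

67


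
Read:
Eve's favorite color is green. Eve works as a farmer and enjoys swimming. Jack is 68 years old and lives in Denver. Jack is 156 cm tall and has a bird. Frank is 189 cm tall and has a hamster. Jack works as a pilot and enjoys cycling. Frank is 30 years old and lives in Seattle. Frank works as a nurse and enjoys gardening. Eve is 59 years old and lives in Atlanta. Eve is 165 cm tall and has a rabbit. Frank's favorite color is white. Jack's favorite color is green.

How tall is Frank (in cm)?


Frank is 189 cm tall

189


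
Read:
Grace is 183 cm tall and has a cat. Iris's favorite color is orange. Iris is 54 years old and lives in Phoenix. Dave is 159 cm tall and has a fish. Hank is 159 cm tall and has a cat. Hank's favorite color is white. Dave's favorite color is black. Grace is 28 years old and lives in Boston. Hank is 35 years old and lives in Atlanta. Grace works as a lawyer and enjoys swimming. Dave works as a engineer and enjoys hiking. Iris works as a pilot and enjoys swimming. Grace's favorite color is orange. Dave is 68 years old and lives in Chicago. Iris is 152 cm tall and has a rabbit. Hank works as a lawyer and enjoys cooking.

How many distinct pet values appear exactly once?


Unique pet values: 2

2


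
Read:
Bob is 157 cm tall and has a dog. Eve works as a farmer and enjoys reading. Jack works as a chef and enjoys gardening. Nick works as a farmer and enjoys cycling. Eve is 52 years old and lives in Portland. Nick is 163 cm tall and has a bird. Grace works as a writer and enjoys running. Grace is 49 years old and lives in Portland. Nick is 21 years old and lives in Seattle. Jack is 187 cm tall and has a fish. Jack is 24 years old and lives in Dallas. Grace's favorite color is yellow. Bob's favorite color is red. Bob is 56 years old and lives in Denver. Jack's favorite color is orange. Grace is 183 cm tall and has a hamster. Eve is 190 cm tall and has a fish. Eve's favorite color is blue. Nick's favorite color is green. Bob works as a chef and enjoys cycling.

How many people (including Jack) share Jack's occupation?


Jack is a chef. Count = 2

2


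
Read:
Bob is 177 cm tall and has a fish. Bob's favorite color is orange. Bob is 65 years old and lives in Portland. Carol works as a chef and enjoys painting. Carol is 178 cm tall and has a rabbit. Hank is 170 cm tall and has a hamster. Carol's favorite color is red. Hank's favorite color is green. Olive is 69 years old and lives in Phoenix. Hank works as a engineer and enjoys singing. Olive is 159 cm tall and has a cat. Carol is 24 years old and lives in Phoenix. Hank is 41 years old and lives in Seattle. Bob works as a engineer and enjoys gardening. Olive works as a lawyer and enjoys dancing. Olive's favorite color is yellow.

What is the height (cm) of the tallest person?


Tallest: Carol at 178 cm

178


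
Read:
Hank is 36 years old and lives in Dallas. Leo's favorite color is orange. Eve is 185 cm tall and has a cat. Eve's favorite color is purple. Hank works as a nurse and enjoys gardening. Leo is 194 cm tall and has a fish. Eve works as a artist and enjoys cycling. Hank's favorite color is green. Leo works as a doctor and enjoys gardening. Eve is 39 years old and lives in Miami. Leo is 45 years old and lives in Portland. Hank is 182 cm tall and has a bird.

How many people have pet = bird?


Count: 1

1


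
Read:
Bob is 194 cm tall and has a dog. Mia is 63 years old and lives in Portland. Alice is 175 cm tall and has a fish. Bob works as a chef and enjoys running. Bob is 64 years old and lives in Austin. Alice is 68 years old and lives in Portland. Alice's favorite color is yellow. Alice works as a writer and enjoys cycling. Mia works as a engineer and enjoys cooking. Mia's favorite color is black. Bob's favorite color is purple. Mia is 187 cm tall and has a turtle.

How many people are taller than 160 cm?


Taller than 160: 3

3


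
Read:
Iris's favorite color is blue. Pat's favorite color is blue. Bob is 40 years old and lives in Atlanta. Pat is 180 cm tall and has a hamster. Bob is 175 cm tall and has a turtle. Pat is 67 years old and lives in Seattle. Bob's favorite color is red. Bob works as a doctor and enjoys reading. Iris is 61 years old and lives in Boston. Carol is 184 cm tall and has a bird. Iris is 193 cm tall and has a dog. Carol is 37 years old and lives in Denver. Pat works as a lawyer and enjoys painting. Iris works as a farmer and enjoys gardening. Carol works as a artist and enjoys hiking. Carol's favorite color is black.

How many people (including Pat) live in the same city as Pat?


Pat lives in Seattle. Count = 1

1


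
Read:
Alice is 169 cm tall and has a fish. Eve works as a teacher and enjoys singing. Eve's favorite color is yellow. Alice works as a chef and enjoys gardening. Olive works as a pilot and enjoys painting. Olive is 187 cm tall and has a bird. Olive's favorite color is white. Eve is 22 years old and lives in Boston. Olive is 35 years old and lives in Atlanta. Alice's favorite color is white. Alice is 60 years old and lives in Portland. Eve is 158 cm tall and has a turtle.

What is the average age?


Sum=117, n=3, avg=39

39


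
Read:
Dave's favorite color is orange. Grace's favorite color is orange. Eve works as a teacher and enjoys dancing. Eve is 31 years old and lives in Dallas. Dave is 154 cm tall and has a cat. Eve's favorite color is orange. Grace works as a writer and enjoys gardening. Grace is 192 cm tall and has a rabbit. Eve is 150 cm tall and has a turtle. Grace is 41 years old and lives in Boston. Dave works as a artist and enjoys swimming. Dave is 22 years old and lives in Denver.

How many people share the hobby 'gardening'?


Count: 1

1


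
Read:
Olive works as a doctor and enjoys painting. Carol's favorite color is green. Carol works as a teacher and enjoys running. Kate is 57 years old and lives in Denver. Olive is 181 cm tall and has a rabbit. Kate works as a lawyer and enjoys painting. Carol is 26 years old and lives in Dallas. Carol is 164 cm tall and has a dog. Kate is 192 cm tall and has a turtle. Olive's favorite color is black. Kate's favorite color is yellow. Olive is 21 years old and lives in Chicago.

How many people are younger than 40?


Filter: 2

2


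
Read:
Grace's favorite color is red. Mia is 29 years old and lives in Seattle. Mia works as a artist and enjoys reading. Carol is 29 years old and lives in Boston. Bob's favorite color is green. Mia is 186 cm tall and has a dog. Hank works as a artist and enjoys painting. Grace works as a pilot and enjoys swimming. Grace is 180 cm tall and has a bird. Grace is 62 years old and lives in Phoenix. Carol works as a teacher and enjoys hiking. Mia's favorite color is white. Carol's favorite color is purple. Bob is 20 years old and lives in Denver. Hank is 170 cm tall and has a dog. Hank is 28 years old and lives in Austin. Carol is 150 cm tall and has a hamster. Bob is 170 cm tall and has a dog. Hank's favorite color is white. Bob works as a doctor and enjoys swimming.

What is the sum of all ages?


29+29+28+20+62 = 168

168


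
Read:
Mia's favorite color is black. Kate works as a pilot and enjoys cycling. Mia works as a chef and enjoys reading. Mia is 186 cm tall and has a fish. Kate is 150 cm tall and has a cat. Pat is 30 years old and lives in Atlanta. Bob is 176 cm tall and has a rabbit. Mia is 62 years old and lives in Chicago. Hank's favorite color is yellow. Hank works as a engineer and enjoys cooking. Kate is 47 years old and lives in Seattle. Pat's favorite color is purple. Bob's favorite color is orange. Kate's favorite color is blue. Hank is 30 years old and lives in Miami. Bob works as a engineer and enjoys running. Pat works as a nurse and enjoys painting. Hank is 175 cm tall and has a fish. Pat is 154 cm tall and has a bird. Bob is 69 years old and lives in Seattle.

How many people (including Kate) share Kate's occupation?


Kate is a pilot. Count = 1

1


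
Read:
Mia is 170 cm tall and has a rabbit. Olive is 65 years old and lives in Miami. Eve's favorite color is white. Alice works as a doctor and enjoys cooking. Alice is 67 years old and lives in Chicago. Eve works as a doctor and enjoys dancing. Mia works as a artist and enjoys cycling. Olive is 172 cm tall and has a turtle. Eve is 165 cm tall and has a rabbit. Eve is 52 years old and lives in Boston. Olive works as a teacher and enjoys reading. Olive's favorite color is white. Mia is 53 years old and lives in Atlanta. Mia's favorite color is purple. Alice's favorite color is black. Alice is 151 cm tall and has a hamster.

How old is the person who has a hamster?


Person with hamster is Alice, age 67

67


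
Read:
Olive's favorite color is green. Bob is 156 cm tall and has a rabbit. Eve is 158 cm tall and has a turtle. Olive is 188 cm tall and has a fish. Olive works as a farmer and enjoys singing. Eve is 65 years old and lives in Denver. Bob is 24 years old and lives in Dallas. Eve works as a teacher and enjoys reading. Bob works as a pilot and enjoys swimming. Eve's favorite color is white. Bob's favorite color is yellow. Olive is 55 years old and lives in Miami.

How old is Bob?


Bob is 24 years old

24


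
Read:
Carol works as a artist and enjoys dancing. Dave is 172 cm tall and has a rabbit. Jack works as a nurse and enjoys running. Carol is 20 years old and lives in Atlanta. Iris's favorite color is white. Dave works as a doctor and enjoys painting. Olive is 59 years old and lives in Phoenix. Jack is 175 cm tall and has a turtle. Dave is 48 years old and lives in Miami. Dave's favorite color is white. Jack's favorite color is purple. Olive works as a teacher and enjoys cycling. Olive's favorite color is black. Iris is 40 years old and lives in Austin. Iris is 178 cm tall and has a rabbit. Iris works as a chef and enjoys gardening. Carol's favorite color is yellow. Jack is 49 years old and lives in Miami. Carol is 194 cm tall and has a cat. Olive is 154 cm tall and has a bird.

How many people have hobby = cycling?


Count: 1

1


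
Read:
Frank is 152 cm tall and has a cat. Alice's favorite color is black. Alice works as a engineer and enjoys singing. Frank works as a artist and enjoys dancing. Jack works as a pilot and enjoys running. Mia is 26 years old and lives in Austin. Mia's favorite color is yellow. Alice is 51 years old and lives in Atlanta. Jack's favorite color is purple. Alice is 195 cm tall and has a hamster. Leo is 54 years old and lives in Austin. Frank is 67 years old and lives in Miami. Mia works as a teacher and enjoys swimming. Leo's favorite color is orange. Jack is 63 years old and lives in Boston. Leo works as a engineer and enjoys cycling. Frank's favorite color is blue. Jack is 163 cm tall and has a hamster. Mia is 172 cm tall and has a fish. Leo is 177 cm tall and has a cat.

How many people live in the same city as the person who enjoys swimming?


Person with hobby swimming is Mia, city Austin. Count = 2

2


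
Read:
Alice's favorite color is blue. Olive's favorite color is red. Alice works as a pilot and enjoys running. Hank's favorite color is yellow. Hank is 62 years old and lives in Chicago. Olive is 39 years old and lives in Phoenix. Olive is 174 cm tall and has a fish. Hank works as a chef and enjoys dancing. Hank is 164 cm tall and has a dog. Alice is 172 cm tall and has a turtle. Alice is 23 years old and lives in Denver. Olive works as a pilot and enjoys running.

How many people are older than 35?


Filter: 2

2


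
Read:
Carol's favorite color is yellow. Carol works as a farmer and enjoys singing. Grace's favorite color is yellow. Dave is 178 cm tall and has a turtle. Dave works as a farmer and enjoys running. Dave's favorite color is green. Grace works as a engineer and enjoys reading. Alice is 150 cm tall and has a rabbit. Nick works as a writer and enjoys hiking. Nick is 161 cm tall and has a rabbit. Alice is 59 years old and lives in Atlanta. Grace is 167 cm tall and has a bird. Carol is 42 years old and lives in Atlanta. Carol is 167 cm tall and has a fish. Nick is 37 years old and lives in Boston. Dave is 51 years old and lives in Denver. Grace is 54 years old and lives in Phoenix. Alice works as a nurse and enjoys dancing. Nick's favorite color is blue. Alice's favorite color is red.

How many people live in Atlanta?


Count in Atlanta: 2

2


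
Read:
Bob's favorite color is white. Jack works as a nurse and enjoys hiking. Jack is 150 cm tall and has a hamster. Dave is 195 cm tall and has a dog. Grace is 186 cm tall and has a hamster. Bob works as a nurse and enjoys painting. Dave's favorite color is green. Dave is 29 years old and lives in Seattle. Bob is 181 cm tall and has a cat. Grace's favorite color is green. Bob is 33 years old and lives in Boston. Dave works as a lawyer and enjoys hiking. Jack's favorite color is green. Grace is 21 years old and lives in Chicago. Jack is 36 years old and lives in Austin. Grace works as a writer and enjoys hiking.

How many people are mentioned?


People: Dave, Jack, Bob, Grace. Count = 4

4


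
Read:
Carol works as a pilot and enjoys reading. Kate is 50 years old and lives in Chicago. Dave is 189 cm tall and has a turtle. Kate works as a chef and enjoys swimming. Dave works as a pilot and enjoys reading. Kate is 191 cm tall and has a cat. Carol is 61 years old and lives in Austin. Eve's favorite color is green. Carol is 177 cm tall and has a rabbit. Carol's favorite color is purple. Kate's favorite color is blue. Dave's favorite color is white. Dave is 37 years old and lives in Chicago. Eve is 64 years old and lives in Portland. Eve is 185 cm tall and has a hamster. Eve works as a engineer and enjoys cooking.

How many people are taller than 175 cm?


Taller than 175: 4

4


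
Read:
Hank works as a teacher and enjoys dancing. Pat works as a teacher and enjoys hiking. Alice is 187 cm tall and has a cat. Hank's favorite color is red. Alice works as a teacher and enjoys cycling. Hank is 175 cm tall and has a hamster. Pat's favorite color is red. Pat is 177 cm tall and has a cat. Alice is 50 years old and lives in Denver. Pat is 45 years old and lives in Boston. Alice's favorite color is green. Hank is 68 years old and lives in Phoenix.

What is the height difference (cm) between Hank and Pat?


|175 - 177| = 2

2


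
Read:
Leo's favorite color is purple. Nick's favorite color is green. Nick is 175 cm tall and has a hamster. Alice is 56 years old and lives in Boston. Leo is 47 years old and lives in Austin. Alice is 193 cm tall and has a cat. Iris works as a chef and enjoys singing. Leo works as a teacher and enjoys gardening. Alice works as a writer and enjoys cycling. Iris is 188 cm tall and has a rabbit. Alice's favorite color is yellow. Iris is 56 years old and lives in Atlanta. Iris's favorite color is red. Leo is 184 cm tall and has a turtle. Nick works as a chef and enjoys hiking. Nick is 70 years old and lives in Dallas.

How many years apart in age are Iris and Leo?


56 vs 47, diff = 9

9


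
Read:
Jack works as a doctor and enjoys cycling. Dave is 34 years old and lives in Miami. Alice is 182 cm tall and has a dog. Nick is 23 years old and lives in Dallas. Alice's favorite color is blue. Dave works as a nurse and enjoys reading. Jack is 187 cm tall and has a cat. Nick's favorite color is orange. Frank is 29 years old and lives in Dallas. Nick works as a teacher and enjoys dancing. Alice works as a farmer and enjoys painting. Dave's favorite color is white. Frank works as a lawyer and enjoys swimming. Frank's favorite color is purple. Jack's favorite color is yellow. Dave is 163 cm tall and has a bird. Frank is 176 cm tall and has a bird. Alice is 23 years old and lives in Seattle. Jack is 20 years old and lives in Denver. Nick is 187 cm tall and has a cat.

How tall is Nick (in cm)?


Nick is 187 cm tall

187


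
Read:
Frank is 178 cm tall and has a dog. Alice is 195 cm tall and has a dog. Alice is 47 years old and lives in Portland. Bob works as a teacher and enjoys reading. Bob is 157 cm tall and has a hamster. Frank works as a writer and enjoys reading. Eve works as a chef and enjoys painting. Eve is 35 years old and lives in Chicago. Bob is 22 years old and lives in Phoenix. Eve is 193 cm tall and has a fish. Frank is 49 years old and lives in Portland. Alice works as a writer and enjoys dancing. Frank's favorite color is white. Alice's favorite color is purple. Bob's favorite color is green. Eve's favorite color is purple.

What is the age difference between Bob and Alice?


|22 - 47| = 25

25


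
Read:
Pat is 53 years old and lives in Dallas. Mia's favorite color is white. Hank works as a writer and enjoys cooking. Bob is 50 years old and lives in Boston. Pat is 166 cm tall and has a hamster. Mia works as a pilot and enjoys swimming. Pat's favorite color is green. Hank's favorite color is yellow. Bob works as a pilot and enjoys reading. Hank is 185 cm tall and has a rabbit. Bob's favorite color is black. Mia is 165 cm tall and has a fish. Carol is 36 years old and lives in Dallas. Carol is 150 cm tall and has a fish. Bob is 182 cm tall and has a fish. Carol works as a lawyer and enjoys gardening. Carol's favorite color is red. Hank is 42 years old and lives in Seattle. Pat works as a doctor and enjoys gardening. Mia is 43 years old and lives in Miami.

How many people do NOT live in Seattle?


Not in Seattle: 4

4


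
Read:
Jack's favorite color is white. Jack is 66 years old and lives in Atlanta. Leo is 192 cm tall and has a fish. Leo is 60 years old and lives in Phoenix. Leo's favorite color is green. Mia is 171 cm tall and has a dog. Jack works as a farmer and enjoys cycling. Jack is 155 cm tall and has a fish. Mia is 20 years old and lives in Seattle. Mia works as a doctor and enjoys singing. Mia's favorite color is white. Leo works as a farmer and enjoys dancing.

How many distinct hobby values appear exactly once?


Unique hobby values: 3

3


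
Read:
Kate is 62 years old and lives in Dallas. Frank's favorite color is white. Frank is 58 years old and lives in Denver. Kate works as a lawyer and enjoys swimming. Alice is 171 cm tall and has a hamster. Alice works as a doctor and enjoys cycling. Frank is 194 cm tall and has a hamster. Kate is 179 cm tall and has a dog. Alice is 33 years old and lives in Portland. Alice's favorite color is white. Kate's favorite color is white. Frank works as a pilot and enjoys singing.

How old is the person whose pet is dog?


Person with pet=dog is Kate, age 62

62


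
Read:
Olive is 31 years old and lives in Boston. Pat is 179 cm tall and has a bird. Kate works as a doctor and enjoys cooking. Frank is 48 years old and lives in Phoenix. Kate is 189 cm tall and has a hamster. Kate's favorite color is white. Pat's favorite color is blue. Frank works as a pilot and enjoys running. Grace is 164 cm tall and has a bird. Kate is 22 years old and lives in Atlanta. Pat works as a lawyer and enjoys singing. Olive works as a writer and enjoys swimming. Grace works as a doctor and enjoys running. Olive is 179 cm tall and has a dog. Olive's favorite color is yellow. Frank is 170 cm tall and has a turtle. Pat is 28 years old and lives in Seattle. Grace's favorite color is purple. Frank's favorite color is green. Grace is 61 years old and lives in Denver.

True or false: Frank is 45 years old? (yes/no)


Frank is actually 48. no

no


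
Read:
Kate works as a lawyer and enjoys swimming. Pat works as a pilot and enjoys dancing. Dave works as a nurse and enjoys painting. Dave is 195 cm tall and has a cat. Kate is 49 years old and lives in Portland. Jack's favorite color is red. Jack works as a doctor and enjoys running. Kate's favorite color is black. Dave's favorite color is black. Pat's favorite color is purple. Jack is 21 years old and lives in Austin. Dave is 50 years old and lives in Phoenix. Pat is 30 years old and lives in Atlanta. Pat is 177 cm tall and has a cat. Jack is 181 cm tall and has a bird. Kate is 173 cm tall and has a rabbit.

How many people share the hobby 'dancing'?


Count: 1

1


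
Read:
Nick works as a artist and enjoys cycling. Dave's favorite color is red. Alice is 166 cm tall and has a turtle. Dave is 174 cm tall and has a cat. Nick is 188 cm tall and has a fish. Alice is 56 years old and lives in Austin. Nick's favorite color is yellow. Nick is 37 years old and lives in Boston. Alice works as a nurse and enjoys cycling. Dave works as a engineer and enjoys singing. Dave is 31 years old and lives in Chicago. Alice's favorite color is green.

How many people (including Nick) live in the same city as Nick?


Nick lives in Boston. Count = 1

1


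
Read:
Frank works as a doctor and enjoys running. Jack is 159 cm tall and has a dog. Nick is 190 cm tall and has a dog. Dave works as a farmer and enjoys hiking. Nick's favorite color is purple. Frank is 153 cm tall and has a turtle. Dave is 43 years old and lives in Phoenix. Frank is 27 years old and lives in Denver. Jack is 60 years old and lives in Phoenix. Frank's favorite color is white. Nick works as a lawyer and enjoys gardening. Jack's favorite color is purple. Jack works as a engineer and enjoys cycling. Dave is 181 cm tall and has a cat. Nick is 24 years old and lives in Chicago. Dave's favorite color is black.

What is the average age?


Sum=154, n=4, avg=38.5

38.5


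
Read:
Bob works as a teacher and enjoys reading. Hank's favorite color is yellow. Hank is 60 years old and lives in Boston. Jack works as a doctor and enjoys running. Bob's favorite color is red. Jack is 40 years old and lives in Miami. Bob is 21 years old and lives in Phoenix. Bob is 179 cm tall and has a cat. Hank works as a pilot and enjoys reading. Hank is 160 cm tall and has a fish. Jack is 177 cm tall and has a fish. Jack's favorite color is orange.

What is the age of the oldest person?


Oldest: Hank at 60

60


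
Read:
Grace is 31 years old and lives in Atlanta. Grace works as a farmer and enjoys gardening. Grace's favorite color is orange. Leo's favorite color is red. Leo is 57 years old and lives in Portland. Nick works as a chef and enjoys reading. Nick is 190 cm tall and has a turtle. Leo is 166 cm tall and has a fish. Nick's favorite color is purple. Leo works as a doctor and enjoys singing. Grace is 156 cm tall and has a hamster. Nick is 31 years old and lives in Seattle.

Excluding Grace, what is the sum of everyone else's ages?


Sum (excluding Grace): 88

88


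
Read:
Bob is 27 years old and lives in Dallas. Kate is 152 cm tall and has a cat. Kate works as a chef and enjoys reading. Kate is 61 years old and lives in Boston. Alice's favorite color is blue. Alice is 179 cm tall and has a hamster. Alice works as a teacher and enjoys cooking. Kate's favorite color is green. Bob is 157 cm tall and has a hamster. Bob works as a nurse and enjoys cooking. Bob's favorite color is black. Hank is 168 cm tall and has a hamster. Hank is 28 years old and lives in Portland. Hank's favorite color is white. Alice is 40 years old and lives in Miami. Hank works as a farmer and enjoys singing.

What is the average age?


Sum=156, n=4, avg=39

39


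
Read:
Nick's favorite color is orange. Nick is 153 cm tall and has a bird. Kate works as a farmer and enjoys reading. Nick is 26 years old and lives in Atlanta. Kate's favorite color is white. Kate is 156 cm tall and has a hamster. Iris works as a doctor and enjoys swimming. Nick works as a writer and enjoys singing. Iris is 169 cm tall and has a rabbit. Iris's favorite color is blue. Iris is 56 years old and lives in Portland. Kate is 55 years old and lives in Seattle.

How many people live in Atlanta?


Count in Atlanta: 1

1


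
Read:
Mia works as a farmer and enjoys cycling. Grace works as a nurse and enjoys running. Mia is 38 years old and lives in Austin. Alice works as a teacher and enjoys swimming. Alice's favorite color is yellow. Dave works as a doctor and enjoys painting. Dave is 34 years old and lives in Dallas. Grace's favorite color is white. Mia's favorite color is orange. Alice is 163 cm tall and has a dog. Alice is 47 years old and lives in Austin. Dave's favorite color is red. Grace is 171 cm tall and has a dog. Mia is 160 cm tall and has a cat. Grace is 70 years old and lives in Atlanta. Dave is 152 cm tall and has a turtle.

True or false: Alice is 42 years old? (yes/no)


Alice is actually 47. no

no


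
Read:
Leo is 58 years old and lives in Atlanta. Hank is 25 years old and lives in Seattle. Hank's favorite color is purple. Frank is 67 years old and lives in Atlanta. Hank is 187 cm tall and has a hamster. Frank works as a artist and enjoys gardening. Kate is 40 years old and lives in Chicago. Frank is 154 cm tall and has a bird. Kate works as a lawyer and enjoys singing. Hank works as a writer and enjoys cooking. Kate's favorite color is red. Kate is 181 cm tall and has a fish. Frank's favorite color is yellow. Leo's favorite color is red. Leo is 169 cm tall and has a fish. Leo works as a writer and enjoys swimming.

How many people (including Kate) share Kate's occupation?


Kate is a lawyer. Count = 1

1


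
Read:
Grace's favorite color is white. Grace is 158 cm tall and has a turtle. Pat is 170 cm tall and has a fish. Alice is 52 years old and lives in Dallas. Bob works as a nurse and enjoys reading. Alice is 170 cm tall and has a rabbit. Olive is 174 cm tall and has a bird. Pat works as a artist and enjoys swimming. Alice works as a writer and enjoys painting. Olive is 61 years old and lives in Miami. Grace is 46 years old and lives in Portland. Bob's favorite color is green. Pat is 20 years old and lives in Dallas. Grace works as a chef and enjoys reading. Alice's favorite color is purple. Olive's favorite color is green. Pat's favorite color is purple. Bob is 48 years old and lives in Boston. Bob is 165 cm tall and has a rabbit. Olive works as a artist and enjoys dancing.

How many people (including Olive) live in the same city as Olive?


Olive lives in Miami. Count = 1

1


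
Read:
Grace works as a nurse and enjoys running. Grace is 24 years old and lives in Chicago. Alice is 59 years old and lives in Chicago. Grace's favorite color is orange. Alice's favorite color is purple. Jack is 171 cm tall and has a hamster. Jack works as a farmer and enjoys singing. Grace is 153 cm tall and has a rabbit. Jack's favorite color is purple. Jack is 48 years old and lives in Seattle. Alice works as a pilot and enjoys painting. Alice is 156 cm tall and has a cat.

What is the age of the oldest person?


Oldest: Alice at 59

59


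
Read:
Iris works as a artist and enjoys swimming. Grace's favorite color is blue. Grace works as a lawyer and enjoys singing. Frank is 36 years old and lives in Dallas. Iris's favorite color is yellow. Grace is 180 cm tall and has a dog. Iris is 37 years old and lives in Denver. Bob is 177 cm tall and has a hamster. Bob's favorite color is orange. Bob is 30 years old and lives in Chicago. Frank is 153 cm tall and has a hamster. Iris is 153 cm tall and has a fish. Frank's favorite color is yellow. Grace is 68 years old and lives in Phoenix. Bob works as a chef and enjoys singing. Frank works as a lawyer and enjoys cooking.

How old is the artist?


The artist is Iris, age 37

37


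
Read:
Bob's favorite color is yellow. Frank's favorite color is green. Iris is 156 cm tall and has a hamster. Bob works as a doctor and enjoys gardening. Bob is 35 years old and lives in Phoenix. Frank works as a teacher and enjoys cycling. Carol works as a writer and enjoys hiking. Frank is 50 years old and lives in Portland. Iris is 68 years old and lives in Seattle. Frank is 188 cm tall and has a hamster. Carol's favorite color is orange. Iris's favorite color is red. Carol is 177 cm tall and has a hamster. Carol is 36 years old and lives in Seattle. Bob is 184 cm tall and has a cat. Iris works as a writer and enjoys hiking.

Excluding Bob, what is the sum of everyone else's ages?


Sum (excluding Bob): 154

154


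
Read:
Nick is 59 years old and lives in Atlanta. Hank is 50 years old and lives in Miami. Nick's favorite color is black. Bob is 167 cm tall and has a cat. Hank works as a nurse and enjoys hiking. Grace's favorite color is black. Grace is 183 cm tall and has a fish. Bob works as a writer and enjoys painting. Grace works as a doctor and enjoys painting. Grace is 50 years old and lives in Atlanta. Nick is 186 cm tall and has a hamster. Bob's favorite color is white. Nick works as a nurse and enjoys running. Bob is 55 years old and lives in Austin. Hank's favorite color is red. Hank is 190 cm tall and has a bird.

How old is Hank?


Hank is 50 years old

50
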